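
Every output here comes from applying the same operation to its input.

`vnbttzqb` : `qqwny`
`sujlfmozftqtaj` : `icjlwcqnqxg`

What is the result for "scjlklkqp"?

Looking at the pairs, the operation is to shift every letter 3 places backward in the alphabet (wrapping around), then delete the first 3 characters.
Starting from "scjlklkqp": after the first operation, "pzgihihnm"; after the second, "ihihnm".

ihihnm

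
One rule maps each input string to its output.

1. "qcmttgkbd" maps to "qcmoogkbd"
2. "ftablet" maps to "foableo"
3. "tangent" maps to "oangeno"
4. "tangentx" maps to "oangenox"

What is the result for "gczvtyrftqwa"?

The rule is to replace every "t" with "o".
So "gczvtyrftqwa" becomes "gczvoyrfoqwa".

gczvoyrfoqwa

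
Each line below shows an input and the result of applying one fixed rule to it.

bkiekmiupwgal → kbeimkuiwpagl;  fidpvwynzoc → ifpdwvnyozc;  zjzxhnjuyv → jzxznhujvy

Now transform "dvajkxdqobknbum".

Looking at the pairs, the operation is to swap each adjacent pair of characters (1↔2, 3↔4, ...).
So "dvajkxdqobknbum" becomes "vdjaxkqdbonkubm".

vdjaxkqdbonkubm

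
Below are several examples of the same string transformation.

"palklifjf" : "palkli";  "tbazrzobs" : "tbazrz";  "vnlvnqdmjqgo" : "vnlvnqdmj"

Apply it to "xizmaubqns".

xizmaub

In each case the input is transformed by: delete the last 3 characters.
So "xizmaubqns" becomes "xizmaub".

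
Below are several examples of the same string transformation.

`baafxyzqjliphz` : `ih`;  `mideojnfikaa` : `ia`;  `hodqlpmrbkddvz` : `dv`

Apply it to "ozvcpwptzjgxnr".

The pattern: keep every other character starting from the first (positions 1st, 3rd, 5th, ...), then keep only the last 2 characters.
For "ozvcpwptzjgxnr", step one produces "ovppzgn"; step two turns that into "gn".

gn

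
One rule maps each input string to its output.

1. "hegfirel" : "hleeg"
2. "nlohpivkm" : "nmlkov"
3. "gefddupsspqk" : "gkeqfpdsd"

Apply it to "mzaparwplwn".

Each output is the input with this applied: take characters alternately from the front and the back (1st, last, 2nd, 2nd-last, ...), then delete the last 3 characters.
On "mzaparwplwn": the first step gives "mnzwalppawr", and the second then gives "mnzwalpp".

mnzwalpp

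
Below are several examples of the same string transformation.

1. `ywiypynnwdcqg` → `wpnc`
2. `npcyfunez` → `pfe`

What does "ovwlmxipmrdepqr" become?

Each output is the input with this applied: keep one character in every 3, starting at position 2 (positions 2nd, 5th, 8th, ...).
For "ovwlmxipmrdepqr" the result is "vmpdq".

vmpdq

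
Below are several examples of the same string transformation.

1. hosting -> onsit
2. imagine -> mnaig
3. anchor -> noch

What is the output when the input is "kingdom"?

iondg

Each output is the input with this applied: take characters alternately from the front and the back (1st, last, 2nd, 2nd-last, ...), then delete the first 2 characters.
Applying both steps to "kingdom": "kmiondg", then "iondg".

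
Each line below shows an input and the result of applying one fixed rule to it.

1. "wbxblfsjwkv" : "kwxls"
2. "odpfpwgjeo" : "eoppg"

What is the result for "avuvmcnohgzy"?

Rule — move the last 3 characters to the front (rotate right by 3), then keep every other character starting from the second (positions 2nd, 4th, 6th, ...).
Working it through for "avuvmcnohgzy": intermediate "gzyavuvmcnoh", final "zaumnh".

zaumnh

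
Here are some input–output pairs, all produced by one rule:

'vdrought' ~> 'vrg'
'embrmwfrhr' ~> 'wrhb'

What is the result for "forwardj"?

wod

The pattern: sort the characters into reverse alphabetical order, then keep one character in every 3, starting at position 1 (positions 1st, 4th, 7th, ...).
Starting from "forwardj": after the first operation, "wrrojfda"; after the second, "wod".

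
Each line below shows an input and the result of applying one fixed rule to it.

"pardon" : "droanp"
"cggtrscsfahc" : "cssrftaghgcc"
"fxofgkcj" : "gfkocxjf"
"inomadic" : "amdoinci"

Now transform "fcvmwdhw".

wmdvhcwf

In each case the input is transformed by: swap the front and back halves of the string, then take characters alternately from the front and the back (1st, last, 2nd, 2nd-last, ...).
Applying that to "fcvmwdhw" gives "wmdvhcwf".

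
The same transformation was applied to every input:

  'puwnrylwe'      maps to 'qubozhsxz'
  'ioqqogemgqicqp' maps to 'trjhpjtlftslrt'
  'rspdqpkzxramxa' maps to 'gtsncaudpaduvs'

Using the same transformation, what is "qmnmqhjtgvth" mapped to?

ptkmwjywktpq

The rule is to shift every letter 3 places forward in the alphabet (wrapping around), then move the first 3 characters to the end (rotate left by 3).
Starting from "qmnmqhjtgvth": after the first operation, "tpqptkmwjywk"; after the second, "ptkmwjywktpq".
(Check on "puwnrylwe": → "sxzqubozh" → "qubozhsxz" ✓)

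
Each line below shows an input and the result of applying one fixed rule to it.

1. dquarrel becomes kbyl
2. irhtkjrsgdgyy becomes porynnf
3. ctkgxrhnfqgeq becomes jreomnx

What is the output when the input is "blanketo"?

ihra

Looking at the pairs, the operation is to keep every other character starting from the first (positions 1st, 3rd, 5th, ...), then shift every letter 7 places forward in the alphabet (wrapping around).
On "blanketo" that produces "ihra".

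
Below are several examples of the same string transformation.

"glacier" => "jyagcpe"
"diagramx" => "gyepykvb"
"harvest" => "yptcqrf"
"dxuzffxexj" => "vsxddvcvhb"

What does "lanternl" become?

Each output is the input with this applied: shift every letter 2 places backward in the alphabet (wrapping around), then move the first character to the end.
"lanternl" → "jylrcplj" → "ylrcpljj".

ylrcpljj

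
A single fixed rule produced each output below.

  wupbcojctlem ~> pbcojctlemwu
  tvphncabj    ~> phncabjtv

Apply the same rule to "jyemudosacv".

Rule — move the first 2 characters to the end (rotate left by 2).
On "jyemudosacv" that produces "emudosacvjy".

emudosacvjy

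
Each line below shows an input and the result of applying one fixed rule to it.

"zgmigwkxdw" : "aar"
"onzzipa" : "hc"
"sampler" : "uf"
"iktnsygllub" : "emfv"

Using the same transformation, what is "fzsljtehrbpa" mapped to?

Each output is the input with this applied: shift every letter 6 places backward in the alphabet (wrapping around), then keep one character in every 3, starting at position 2 (positions 2nd, 5th, 8th, ...).
For "fzsljtehrbpa", step one produces "ztmfdnyblvju"; step two turns that into "tdbj".

tdbj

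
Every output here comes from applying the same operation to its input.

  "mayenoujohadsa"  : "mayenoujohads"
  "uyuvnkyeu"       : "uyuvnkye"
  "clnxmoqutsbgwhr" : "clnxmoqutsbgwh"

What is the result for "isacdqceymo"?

isacdqceym

Each output is the input with this applied: delete the last character.
Applying that to "isacdqceymo" gives "isacdqceym".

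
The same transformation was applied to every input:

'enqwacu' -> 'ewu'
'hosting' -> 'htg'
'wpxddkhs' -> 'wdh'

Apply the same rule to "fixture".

fte

Each output is the input with this applied: keep one character in every 3, starting at position 1 (positions 1st, 4th, 7th, ...).
So "fixture" becomes "fte".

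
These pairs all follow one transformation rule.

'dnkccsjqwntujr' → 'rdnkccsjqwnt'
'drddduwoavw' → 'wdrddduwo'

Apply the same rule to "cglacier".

rcglac

Looking at the pairs, the operation is to move the last 3 characters to the front (rotate right by 3), then delete the first 2 characters.
So "cglacier" becomes "rcglac".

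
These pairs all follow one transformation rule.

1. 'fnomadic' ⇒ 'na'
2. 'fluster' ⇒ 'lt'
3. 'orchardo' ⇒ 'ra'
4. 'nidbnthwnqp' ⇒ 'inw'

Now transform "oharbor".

hb

The rule is to move the last character to the front, then keep one character in every 3, starting at position 3 (positions 3rd, 6th, 9th, ...).
Applying both steps to "oharbor": "roharbo", then "hb".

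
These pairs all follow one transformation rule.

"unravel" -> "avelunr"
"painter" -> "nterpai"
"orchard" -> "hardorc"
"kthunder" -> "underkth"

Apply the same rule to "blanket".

nketbla

The rule is to move the first 3 characters to the end (rotate left by 3).
So "blanket" becomes "nketbla".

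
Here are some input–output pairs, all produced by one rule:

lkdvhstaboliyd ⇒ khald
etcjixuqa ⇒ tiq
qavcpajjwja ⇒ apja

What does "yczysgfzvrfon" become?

cszf

The transformation: keep one character in every 3, starting at position 2 (positions 2nd, 5th, 8th, ...).
"yczysgfzvrfon" → "cszf".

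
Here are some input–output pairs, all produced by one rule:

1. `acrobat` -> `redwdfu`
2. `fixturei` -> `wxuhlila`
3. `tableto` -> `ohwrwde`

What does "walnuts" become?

Rule — shift every letter 3 places forward in the alphabet (wrapping around), then move the first 3 characters to the end (rotate left by 3).
Applying both steps to "walnuts": "zdoqxwv", then "qxwvzdo".

qxwvzdo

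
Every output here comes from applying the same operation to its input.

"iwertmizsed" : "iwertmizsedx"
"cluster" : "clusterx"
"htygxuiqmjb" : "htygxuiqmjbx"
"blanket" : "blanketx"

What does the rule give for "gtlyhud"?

What's happening: append "x".
On "gtlyhud" that produces "gtlyhudx".

gtlyhudx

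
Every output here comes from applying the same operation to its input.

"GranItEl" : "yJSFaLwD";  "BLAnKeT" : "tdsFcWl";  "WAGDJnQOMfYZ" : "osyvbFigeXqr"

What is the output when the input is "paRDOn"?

The transformation: shift every letter 8 places backward in the alphabet (wrapping around), then flip the case of every letter.
Starting from "paRDOn": after the first operation, "hsJVGf"; after the second, "HSjvgF".

HSjvgF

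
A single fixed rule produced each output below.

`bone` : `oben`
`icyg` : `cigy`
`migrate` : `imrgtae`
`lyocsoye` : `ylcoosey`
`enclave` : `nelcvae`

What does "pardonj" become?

apdrnoj

The rule is to swap each adjacent pair of characters (1↔2, 3↔4, ...).
Applying that to "pardonj" gives "apdrnoj".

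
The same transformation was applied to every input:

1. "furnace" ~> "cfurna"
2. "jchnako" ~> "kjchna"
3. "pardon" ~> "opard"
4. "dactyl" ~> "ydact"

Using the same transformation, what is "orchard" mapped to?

In each case the input is transformed by: delete the last character, then move the last character to the front.
For "orchard", step one produces "orchar"; step two turns that into "rorcha".

rorcha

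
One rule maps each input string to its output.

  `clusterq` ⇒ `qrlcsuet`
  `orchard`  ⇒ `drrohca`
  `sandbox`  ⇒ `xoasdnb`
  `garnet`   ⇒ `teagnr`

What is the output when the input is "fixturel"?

The rule is to move the last 2 characters to the front (rotate right by 2), then swap each adjacent pair of characters (1↔2, 3↔4, ...).
Starting from "fixturel": after the first operation, "elfixtur"; after the second, "leiftxru".

leiftxru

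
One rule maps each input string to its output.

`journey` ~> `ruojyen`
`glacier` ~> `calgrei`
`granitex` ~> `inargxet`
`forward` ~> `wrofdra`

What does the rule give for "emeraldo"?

The transformation: move the last 3 characters to the front (rotate right by 3), then reverse the string.
For "emeraldo", step one produces "ldoemera"; step two turns that into "aremeodl".

aremeodl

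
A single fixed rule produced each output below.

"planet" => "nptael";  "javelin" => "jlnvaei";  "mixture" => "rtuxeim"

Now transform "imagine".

Looking at the pairs, the operation is to sort the characters into alphabetical order, then move the first 3 characters to the end (rotate left by 3).
Applying both steps to "imagine": "aegiimn", then "iimnaeg".
(Check on "javelin": → "aeijlnv" → "jlnvaei" ✓)

iimnaeg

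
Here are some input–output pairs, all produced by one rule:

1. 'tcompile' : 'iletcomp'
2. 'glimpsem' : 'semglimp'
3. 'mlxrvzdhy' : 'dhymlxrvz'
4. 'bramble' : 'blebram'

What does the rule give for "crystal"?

Each output is the input with this applied: move the last 3 characters to the front (rotate right by 3).
"crystal" → "talcrys".

talcrys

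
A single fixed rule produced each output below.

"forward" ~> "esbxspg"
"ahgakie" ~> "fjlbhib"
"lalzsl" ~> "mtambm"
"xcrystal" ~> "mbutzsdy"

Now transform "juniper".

sfqjovk

Each output is the input with this applied: reverse the string, then shift every letter 1 place forward in the alphabet (wrapping around).
For "juniper", step one produces "repinuj"; step two turns that into "sfqjovk".
(Check on "xcrystal": → "latsyrcx" → "mbutzsdy" ✓)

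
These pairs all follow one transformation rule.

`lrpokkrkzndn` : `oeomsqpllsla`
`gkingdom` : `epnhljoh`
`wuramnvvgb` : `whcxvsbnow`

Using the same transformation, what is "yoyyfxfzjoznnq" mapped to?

Each output is the input with this applied: move the last 3 characters to the front (rotate right by 3), then shift every letter 1 place forward in the alphabet (wrapping around).
Working it through for "yoyyfxfzjoznnq": intermediate "nnqyoyyfxfzjoz", final "oorzpzzgygakpa".

oorzpzzgygakpa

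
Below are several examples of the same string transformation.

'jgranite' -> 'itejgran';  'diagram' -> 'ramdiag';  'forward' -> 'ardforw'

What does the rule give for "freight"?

Each output is the input with this applied: move the last 3 characters to the front (rotate right by 3).
For "freight" the result is "ghtfrei".

ghtfrei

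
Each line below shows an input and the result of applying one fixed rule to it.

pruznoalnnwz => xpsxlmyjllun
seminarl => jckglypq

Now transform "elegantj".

Rule — swap the first and last characters, then shift every letter 2 places backward in the alphabet (wrapping around).
So "elegantj" becomes "hjceylrc".

hjceylrc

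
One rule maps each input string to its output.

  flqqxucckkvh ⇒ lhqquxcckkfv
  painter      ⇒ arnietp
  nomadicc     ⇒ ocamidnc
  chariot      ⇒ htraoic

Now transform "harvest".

In each case the input is transformed by: swap the first and last characters, then swap each adjacent pair of characters (1↔2, 3↔4, ...).
On "harvest": the first step gives "tarvesh", and the second then gives "atvrseh".

atvrseh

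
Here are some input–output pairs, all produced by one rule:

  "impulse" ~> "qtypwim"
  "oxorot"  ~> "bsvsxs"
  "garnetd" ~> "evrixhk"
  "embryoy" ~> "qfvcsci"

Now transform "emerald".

qivephi

The rule is to shift every letter 4 places forward in the alphabet (wrapping around), then move the first character to the end.
For "emerald", step one produces "iqiveph"; step two turns that into "qivephi".
(Check on "impulse": → "mqtypwi" → "qtypwim" ✓)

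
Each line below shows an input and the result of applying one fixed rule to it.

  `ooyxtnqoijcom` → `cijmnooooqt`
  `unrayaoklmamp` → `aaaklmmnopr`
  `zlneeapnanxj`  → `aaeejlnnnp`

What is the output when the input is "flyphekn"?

What's happening: sort the characters into alphabetical order, then delete the last 2 characters.
Doing the same to "flyphekn": "efhkln".

efhkln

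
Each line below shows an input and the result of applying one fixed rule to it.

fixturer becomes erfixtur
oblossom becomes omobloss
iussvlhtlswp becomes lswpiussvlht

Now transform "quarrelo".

The rule is to move the first 2 characters to the end (rotate left by 2), then swap the front and back halves of the string.
For "quarrelo", step one produces "arreloqu"; step two turns that into "loquarre".
(Check on "oblossom": → "lossomob" → "omobloss" ✓)

loquarre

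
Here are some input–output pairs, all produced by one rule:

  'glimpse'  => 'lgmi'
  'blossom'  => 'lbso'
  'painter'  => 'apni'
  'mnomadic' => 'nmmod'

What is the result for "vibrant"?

ivrb

Rule — swap each adjacent pair of characters (1↔2, 3↔4, ...), then delete the last 3 characters.
On "vibrant" that produces "ivrb".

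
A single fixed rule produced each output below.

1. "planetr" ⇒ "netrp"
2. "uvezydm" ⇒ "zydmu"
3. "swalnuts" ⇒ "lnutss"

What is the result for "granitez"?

The pattern: move the first 3 characters to the end (rotate left by 3), then delete the last 2 characters.
Working it through for "granitez": intermediate "nitezgra", final "nitezg".
(Check on "uvezydm": → "zydmuve" → "zydmu" ✓)

nitezg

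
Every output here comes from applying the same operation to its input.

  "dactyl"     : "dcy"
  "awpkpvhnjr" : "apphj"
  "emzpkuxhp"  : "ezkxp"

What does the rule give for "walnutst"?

What's happening: keep every other character starting from the first (positions 1st, 3rd, 5th, ...).
For "walnutst" the result is "wlus".

wlus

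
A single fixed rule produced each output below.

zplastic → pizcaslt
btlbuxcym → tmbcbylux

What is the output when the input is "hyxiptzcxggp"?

yghpixxgtzpc

Looking at the pairs, the operation is to swap each adjacent pair of characters (1↔2, 3↔4, ...), then take characters alternately from the front and the back (1st, last, 2nd, 2nd-last, ...).
Applying both steps to "hyxiptzcxggp": "yhixtpczgxpg", then "yghpixxgtzpc".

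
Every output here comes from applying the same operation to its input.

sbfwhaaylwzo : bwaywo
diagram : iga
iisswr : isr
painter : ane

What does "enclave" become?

Rule — keep every other character starting from the second (positions 2nd, 4th, 6th, ...).
Applying that to "enclave" gives "nlv".

nlv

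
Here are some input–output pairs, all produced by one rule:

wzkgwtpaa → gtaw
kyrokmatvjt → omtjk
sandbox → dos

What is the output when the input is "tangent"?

Looking at the pairs, the operation is to move the first 2 characters to the end (rotate left by 2), then keep every other character starting from the second (positions 2nd, 4th, 6th, ...).
"tangent" → "gnt".

gnt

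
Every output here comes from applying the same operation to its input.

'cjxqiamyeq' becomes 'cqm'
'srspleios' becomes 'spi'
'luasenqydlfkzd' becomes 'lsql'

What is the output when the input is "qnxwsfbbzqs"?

In each case the input is transformed by: delete the last 2 characters, then keep one character in every 3, starting at position 1 (positions 1st, 4th, 7th, ...).
Working it through for "qnxwsfbbzqs": intermediate "qnxwsfbbz", final "qwb".

qwb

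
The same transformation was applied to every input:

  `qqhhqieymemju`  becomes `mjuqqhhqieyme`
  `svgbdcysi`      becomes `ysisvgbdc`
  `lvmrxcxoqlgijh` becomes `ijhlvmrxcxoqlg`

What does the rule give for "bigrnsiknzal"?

The transformation: move the last 3 characters to the front (rotate right by 3).
"bigrnsiknzal" → "zalbigrnsikn".

zalbigrnsikn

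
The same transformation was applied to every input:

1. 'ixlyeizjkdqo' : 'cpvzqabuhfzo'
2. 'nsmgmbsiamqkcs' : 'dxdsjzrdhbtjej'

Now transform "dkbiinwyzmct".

The transformation: move the first 2 characters to the end (rotate left by 2), then shift every letter 9 places backward in the alphabet (wrapping around).
For "dkbiinwyzmct", step one produces "biinwyzmctdk"; step two turns that into "szzenpqdtkub".
(Check on "nsmgmbsiamqkcs": → "mgmbsiamqkcsns" → "dxdsjzrdhbtjej" ✓)

szzenpqdtkub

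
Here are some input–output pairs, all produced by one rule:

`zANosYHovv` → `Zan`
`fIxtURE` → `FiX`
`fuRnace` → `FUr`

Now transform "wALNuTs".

Wal

The rule is to flip the case of every letter, then keep only the first 3 characters.
On "wALNuTs": the first step gives "WalnUtS", and the second then gives "Wal".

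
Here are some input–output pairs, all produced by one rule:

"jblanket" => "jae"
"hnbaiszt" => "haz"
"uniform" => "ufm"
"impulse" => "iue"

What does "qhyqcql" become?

qql

The rule is to keep one character in every 3, starting at position 1 (positions 1st, 4th, 7th, ...).
On "qhyqcql" that produces "qql".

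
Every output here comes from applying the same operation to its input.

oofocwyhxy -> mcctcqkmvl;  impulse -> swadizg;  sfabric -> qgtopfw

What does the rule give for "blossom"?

In each case the input is transformed by: move the last character to the front, then shift every letter 12 places backward in the alphabet (wrapping around).
For "blossom", step one produces "mblosso"; step two turns that into "apzcggc".

apzcggc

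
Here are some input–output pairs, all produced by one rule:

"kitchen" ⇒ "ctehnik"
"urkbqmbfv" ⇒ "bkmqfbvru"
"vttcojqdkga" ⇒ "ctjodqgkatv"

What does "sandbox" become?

The pattern: swap each adjacent pair of characters (1↔2, 3↔4, ...), then move the first 2 characters to the end (rotate left by 2).
For "sandbox", step one produces "asdnobx"; step two turns that into "dnobxas".

dnobxas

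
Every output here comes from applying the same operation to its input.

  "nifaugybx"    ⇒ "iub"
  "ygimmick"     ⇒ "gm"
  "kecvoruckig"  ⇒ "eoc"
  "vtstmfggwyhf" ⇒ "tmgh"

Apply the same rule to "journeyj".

on

Rule — delete the last character, then keep one character in every 3, starting at position 2 (positions 2nd, 5th, 8th, ...).
"journeyj" → "journey" → "on".
(Check on "ygimmick": → "ygimmic" → "gm" ✓)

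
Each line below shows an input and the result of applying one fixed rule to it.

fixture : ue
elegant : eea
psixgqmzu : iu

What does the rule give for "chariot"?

The transformation: keep every other character starting from the first (positions 1st, 3rd, 5th, ...), then keep only the vowels.
Doing the same to "chariot": "ai".

ai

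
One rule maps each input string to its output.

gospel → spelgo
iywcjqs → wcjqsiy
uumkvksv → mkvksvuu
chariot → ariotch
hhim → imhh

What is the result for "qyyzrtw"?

yzrtwqy

The rule is to move the first 2 characters to the end (rotate left by 2).
Applying that to "qyyzrtw" gives "yzrtwqy".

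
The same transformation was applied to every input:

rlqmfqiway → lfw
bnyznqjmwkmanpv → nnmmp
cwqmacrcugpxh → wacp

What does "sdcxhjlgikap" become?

dhga

The pattern: keep one character in every 3, starting at position 2 (positions 2nd, 5th, 8th, ...).
Doing the same to "sdcxhjlgikap": "dhga".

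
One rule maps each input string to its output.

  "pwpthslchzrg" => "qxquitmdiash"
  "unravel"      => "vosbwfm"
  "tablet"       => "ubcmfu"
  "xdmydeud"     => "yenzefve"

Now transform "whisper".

xijtqfs

What's happening: shift every letter 1 place forward in the alphabet (wrapping around).
"whisper" → "xijtqfs".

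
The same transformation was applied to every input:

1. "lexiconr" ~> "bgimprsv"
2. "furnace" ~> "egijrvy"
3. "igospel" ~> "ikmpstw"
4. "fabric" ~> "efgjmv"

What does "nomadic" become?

eghmqrs

The transformation: shift every letter 4 places forward in the alphabet (wrapping around), then sort the characters into alphabetical order.
On "nomadic": the first step gives "rsqehmg", and the second then gives "eghmqrs".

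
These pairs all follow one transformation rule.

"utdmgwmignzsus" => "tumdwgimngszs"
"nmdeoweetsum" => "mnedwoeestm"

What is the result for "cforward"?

fcroawd

The transformation: swap each adjacent pair of characters (1↔2, 3↔4, ...), then delete the last character.
For "cforward", step one produces "fcroawdr"; step two turns that into "fcroawd".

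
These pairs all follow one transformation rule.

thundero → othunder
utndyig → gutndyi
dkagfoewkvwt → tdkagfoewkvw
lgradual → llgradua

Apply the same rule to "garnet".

The rule is to move the last character to the front.
On "garnet" that produces "tgarne".

tgarne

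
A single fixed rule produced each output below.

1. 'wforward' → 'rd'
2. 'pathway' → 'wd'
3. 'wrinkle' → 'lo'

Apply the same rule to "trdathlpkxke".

gknh

What's happening: keep one character in every 3, starting at position 3 (positions 3rd, 6th, 9th, ...), then shift every letter 3 places forward in the alphabet (wrapping around).
"trdathlpkxke" → "dhke" → "gknh".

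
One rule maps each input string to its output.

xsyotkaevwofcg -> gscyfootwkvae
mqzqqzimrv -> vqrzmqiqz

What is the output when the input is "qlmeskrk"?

klrmkes

Looking at the pairs, the operation is to take characters alternately from the front and the back (1st, last, 2nd, 2nd-last, ...), then delete the first character.
"qlmeskrk" → "qklrmkes" → "klrmkes".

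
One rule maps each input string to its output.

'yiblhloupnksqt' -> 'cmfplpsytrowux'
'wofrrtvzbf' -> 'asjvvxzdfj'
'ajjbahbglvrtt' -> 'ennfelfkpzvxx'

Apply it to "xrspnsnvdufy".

The pattern: shift every letter 4 places forward in the alphabet (wrapping around).
Doing the same to "xrspnsnvdufy": "bvwtrwrzhyjc".

bvwtrwrzhyjc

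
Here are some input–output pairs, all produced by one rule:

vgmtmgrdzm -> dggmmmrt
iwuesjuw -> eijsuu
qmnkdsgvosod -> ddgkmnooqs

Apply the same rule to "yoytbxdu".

bdotux

In each case the input is transformed by: sort the characters into alphabetical order, then delete the last 2 characters.
For "yoytbxdu", step one produces "bdotuxyy"; step two turns that into "bdotux".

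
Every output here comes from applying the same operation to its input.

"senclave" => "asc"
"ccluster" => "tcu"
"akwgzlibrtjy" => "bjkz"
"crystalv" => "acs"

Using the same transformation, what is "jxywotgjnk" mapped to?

Looking at the pairs, the operation is to swap the front and back halves of the string, then keep one character in every 3, starting at position 2 (positions 2nd, 5th, 8th, ...).
"jxywotgjnk" → "tgjnkjxywo" → "gky".

gky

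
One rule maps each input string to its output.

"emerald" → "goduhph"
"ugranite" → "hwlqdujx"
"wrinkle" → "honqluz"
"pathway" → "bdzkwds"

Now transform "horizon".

qrclurk

Looking at the pairs, the operation is to shift every letter 3 places forward in the alphabet (wrapping around), then reverse the string.
Applying that to "horizon" gives "qrclurk".
(Check on "wrinkle": → "zulqnoh" → "honqluz" ✓)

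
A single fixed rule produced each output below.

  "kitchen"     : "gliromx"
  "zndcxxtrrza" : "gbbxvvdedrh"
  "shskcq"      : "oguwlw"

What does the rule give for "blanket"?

Rule — shift every letter 4 places forward in the alphabet (wrapping around), then move the first 3 characters to the end (rotate left by 3).
Working it through for "blanket": intermediate "fperoix", final "roixfpe".

roixfpe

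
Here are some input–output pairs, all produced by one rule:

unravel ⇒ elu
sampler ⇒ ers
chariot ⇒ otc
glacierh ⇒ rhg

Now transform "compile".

lec

The transformation: move the last 2 characters to the front (rotate right by 2), then keep only the first 3 characters.
On "compile": the first step gives "lecompi", and the second then gives "lec".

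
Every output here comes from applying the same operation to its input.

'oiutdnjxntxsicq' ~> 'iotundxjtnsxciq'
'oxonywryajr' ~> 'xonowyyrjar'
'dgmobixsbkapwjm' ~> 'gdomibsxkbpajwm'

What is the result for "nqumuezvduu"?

qnmueuvzudu

Rule — swap each adjacent pair of characters (1↔2, 3↔4, ...).
For "nqumuezvduu" the result is "qnmueuvzudu".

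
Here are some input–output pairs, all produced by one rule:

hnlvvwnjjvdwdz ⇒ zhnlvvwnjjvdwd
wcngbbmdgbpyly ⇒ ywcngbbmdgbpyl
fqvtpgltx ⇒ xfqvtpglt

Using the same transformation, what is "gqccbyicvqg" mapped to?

ggqccbyicvq

Rule — move the last character to the front.
Applying that to "gqccbyicvqg" gives "ggqccbyicvq".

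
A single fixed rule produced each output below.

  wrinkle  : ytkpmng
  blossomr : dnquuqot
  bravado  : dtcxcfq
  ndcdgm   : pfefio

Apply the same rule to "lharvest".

njctxguv

The rule is to shift every letter 2 places forward in the alphabet (wrapping around).
Applying that to "lharvest" gives "njctxguv".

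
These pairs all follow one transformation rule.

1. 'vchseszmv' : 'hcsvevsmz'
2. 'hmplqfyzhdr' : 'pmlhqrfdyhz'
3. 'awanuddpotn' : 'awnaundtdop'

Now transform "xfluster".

The pattern: move the first 2 characters to the end (rotate left by 2), then take characters alternately from the front and the back (1st, last, 2nd, 2nd-last, ...).
"xfluster" → "lusterxf" → "lfuxsrte".

lfuxsrte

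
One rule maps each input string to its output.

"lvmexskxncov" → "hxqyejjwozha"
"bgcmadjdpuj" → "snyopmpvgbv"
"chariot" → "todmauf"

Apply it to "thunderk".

tfzgqpwd

The rule is to shift every letter 12 places forward in the alphabet (wrapping around), then swap each adjacent pair of characters (1↔2, 3↔4, ...).
Applying both steps to "thunderk": "ftgzpqdw", then "tfzgqpwd".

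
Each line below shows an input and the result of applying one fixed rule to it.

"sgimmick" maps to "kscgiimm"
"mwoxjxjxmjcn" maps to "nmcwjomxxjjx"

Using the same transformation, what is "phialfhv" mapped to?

Each output is the input with this applied: reverse the string, then take characters alternately from the front and the back (1st, last, 2nd, 2nd-last, ...).
"phialfhv" → "vphhfila".

vphhfila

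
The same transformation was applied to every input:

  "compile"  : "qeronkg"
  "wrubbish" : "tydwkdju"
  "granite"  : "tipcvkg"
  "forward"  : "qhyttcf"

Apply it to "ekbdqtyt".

mgfdvsva

The rule is to swap each adjacent pair of characters (1↔2, 3↔4, ...), then shift every letter 2 places forward in the alphabet (wrapping around).
For "ekbdqtyt", step one produces "kedbtqty"; step two turns that into "mgfdvsva".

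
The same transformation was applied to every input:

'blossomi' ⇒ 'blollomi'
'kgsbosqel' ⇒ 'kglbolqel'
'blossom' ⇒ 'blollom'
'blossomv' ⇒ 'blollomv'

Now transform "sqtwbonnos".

Rule — replace every "s" with "l".
So "sqtwbonnos" becomes "lqtwbonnol".

lqtwbonnol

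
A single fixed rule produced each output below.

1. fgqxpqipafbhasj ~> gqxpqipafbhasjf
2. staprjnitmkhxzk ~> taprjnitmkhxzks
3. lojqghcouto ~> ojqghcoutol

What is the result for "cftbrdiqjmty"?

ftbrdiqjmtyc

The rule is to move the first character to the end.
Doing the same to "cftbrdiqjmty": "ftbrdiqjmtyc".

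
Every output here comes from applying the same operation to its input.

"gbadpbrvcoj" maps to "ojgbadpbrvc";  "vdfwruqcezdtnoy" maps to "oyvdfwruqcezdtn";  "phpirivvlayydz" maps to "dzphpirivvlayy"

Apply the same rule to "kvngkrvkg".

Looking at the pairs, the operation is to move the last 2 characters to the front (rotate right by 2).
For "kvngkrvkg" the result is "kgkvngkrv".

kgkvngkrv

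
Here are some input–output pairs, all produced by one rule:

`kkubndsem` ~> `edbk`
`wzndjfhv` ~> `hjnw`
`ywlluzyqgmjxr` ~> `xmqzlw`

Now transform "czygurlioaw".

airgz

In each case the input is transformed by: reverse the string, then keep every other character starting from the second (positions 2nd, 4th, 6th, ...).
"czygurlioaw" → "waoilrugyzc" → "airgz".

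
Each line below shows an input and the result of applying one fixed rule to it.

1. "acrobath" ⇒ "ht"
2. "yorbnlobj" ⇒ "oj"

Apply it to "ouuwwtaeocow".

wo

In each case the input is transformed by: swap each adjacent pair of characters (1↔2, 3↔4, ...), then keep only the last 2 characters.
Doing the same to "ouuwwtaeocow": "wo".
(Check on "acrobath": → "caorabht" → "ht" ✓)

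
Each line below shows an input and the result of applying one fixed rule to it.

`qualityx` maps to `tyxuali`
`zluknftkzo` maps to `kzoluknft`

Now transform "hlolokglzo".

What's happening: delete the first character, then move the last 3 characters to the front (rotate right by 3).
For "hlolokglzo", step one produces "lolokglzo"; step two turns that into "lzololokg".

lzololokg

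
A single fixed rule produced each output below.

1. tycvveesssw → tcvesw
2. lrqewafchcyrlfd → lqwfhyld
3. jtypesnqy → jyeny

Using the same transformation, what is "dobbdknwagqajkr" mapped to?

dbdnaqjr

In each case the input is transformed by: keep every other character starting from the first (positions 1st, 3rd, 5th, ...).
Doing the same to "dobbdknwagqajkr": "dbdnaqjr".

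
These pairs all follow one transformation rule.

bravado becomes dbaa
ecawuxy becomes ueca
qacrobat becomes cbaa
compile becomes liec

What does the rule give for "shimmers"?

Looking at the pairs, the operation is to sort the characters into reverse alphabetical order, then keep only the last 4 characters.
"shimmers" → "mihe".

mihe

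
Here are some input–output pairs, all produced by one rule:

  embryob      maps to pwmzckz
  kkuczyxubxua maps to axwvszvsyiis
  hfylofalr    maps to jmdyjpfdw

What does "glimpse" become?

In each case the input is transformed by: shift every letter 2 places backward in the alphabet (wrapping around), then move the first 3 characters to the end (rotate left by 3).
Starting from "glimpse": after the first operation, "ejgknqc"; after the second, "knqcejg".

knqcejg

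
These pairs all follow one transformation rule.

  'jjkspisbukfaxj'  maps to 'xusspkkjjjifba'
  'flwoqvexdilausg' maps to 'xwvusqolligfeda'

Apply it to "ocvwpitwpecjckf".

wwvtppokjifeccc

Rule — sort the characters into reverse alphabetical order.
Doing the same to "ocvwpitwpecjckf": "wwvtppokjifeccc".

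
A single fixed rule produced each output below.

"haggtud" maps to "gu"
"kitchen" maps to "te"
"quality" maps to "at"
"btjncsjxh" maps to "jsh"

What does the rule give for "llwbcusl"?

Looking at the pairs, the operation is to keep one character in every 3, starting at position 3 (positions 3rd, 6th, 9th, ...).
For "llwbcusl" the result is "wu".

wu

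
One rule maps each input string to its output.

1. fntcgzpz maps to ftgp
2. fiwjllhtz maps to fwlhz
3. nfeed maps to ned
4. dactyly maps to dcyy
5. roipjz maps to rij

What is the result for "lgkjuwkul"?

In each case the input is transformed by: keep every other character starting from the first (positions 1st, 3rd, 5th, ...).
"lgkjuwkul" → "lkukl".

lkukl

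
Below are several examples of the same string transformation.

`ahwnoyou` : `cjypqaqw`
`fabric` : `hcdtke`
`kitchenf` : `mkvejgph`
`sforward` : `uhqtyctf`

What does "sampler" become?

In each case the input is transformed by: shift every letter 2 places forward in the alphabet (wrapping around).
So "sampler" becomes "ucorngt".

ucorngt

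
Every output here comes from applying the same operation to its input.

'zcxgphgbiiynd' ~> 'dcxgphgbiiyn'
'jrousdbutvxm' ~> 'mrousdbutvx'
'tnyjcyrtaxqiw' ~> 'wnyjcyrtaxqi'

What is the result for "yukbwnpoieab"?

bukbwnpoiea

The rule is to swap the first and last characters, then delete the last character.
For "yukbwnpoieab", step one produces "bukbwnpoieay"; step two turns that into "bukbwnpoiea".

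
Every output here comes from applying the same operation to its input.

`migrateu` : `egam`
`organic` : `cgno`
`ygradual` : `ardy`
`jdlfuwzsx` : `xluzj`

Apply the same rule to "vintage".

enav

The pattern: keep every other character starting from the first (positions 1st, 3rd, 5th, ...), then swap the first and last characters.
On "vintage" that produces "enav".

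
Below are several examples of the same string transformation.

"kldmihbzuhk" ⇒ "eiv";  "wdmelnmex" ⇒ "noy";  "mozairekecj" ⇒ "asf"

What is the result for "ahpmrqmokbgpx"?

qrlq

Looking at the pairs, the operation is to keep one character in every 3, starting at position 3 (positions 3rd, 6th, 9th, ...), then shift every letter 1 place forward in the alphabet (wrapping around).
On "ahpmrqmokbgpx": the first step gives "pqkp", and the second then gives "qrlq".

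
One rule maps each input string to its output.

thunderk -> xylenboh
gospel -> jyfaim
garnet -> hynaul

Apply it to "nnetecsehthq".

The pattern: swap the front and back halves of the string, then shift every letter 6 places backward in the alphabet (wrapping around).
"nnetecsehthq" → "mybnbkhhynyw".

mybnbkhhynyw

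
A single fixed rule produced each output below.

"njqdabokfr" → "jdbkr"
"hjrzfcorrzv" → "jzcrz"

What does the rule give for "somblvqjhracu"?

Rule — keep every other character starting from the second (positions 2nd, 4th, 6th, ...).
Doing the same to "somblvqjhracu": "obvjrc".

obvjrc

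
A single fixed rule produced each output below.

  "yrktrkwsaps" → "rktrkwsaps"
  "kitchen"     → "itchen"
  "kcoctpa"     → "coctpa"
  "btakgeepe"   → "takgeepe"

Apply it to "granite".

What's happening: delete the first character.
For "granite" the result is "ranite".

ranite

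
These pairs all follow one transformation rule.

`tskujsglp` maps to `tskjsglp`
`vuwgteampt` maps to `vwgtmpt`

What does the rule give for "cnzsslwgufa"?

Looking at the pairs, the operation is to remove every vowel.
Applying that to "cnzsslwgufa" gives "cnzsslwgf".

cnzsslwgf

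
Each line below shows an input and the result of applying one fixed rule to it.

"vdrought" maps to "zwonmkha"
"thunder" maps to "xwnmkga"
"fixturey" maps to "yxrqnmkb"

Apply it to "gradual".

zwttnke

Each output is the input with this applied: shift every letter 7 places backward in the alphabet (wrapping around), then sort the characters into reverse alphabetical order.
For "gradual" the result is "zwttnke".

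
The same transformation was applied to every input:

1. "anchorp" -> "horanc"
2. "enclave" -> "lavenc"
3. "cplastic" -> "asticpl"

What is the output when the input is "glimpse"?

mpsgli

Looking at the pairs, the operation is to delete the last character, then move the first 3 characters to the end (rotate left by 3).
"glimpse" → "glimps" → "mpsgli".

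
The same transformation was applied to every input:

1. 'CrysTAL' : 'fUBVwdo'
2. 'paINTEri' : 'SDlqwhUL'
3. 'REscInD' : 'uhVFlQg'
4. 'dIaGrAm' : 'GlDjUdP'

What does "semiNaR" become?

VHPLqDu

Each output is the input with this applied: shift every letter 3 places forward in the alphabet (wrapping around), then flip the case of every letter.
On "semiNaR": the first step gives "vhplQdU", and the second then gives "VHPLqDu".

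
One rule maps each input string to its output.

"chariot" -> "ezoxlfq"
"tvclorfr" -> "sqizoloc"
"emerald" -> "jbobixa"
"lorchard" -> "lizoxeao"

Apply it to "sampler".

In each case the input is transformed by: swap each adjacent pair of characters (1↔2, 3↔4, ...), then shift every letter 3 places backward in the alphabet (wrapping around).
Starting from "sampler": after the first operation, "aspmelr"; after the second, "xpmjbio".
(Check on "emerald": → "merelad" → "jbobixa" ✓)

xpmjbio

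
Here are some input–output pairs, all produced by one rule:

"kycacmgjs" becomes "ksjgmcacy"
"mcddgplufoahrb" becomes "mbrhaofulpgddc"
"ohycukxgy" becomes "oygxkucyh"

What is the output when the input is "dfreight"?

Rule — move the first character to the end, then reverse the string.
On "dfreight": the first step gives "freightd", and the second then gives "dthgierf".

dthgierf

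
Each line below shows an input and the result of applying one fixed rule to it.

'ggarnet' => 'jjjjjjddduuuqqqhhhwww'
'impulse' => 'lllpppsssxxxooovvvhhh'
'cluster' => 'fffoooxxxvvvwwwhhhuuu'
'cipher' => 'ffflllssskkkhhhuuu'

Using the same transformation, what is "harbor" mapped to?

kkkddduuueeerrruuu

Looking at the pairs, the operation is to shift every letter 3 places forward in the alphabet (wrapping around), then repeat every character 3 times.
"harbor" → "kdueru" → "kkkddduuueeerrruuu".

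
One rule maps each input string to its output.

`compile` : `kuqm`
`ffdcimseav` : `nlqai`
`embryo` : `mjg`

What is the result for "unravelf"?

czdt

Each output is the input with this applied: keep every other character starting from the first (positions 1st, 3rd, 5th, ...), then shift every letter 8 places forward in the alphabet (wrapping around).
For "unravelf", step one produces "urvl"; step two turns that into "czdt".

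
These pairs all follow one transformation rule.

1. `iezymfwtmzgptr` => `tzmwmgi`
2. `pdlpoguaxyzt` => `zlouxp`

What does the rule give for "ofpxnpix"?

ipno

The pattern: keep every other character starting from the first (positions 1st, 3rd, 5th, ...), then swap the first and last characters.
On "ofpxnpix": the first step gives "opni", and the second then gives "ipno".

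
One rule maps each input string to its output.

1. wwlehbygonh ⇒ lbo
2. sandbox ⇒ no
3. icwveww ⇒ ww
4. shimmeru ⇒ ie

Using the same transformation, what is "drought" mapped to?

In each case the input is transformed by: keep one character in every 3, starting at position 3 (positions 3rd, 6th, 9th, ...).
So "drought" becomes "oh".

oh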